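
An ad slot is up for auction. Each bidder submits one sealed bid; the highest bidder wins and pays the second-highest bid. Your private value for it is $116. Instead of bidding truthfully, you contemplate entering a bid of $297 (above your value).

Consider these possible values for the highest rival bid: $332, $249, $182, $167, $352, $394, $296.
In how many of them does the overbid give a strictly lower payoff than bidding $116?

4

The deviation hurts exactly when the highest competing bid lies strictly between $116 and $297 — overbidding then wins at a price above your value.
$332: above both → same outcome either way.
$249: inside the interval → strictly worse (loss $133).
$182: inside the interval → strictly worse (loss $66).
$167: inside the interval → strictly worse (loss $51).
$352: above both → same outcome either way.
$394: above both → same outcome either way.
$296: inside the interval → strictly worse (loss $180).
Count: 4.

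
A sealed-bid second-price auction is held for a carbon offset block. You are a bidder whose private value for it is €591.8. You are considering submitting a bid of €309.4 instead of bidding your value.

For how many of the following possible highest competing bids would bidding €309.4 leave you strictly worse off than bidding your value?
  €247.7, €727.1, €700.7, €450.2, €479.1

The deviation hurts exactly when the highest competing bid lies strictly between €309.4 and €591.8 — underbidding then forfeits a profitable win.
€247.7: below both → same outcome either way.
€727.1: above both → same outcome either way.
€700.7: above both → same outcome either way.
€450.2: inside the interval → strictly worse (loss €141.6).
€479.1: inside the interval → strictly worse (loss €112.7).
Count: 2.

2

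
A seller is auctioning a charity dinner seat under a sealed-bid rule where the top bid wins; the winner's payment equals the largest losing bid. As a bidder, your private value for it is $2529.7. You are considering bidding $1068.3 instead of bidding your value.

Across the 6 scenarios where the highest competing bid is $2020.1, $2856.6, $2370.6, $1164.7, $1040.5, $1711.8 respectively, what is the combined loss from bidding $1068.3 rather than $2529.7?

The deviation costs you only when the competing bid falls strictly between $1068.3 and $2529.7; elsewhere both bids give the same outcome.
$2020.1: truthful payoff $509.6, deviation payoff $0 → loss $509.6.
$2856.6: outcomes coincide → loss $0.
$2370.6: truthful payoff $159.1, deviation payoff $0 → loss $159.1.
$1164.7: truthful payoff $1365, deviation payoff $0 → loss $1365.
$1040.5: outcomes coincide → loss $0.
$1711.8: truthful payoff $817.9, deviation payoff $0 → loss $817.9.
Total loss = $509.6 + $159.1 + $1365 + $817.9 = $2851.6.
Because the price is fixed by the runner-up's bid, deviating from your value can only change a good outcome into a bad one — never the reverse.

$2851.6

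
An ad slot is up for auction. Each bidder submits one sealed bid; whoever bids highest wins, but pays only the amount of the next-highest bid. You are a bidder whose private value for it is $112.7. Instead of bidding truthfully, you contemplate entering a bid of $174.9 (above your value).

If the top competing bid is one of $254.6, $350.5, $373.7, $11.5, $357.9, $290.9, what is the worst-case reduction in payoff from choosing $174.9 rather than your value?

$0

$254.6: same outcome either way → loss $0.
$350.5: same outcome either way → loss $0.
$373.7: same outcome either way → loss $0.
$11.5: same outcome either way → loss $0.
$357.9: same outcome either way → loss $0.
$290.9: same outcome either way → loss $0.
Maximum loss: $0.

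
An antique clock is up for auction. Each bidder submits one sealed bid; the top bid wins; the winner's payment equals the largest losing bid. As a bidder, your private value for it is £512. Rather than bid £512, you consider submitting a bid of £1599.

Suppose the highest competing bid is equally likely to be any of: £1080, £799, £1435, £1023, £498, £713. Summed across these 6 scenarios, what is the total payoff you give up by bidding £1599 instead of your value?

£2490

The deviation costs you only when the competing bid falls strictly between £512 and £1599; elsewhere both bids give the same outcome.
£1080: truthful payoff £0, deviation payoff −£568 → loss £568.
£799: truthful payoff £0, deviation payoff −£287 → loss £287.
£1435: truthful payoff £0, deviation payoff −£923 → loss £923.
£1023: truthful payoff £0, deviation payoff −£511 → loss £511.
£498: outcomes coincide → loss £0.
£713: truthful payoff £0, deviation payoff −£201 → loss £201.
Total loss = £568 + £287 + £923 + £511 + £201 = £2490.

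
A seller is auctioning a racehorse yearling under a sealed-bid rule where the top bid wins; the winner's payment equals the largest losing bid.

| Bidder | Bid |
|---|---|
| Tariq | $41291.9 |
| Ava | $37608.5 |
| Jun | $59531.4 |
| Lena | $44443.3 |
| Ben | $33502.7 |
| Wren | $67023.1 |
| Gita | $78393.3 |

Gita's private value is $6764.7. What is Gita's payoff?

−$60258.4

Highest bid: Gita at $78393.3, so Gita wins.
Second-highest bid: Wren at $67023.1 — that is the price the winner pays.
Gita's payoff = value − price = $6764.7 − $67023.1 = −$60258.4.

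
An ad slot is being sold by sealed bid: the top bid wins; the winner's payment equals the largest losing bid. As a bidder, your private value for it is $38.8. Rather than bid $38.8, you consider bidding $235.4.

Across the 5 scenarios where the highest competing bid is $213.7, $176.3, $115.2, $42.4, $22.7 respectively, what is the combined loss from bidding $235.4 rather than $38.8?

$392.4

The deviation costs you only when the competing bid falls strictly between $38.8 and $235.4; elsewhere both bids give the same outcome.
$213.7: truthful payoff $0, deviation payoff −$174.9 → loss $174.9.
$176.3: truthful payoff $0, deviation payoff −$137.5 → loss $137.5.
$115.2: truthful payoff $0, deviation payoff −$76.4 → loss $76.4.
$42.4: truthful payoff $0, deviation payoff −$3.6 → loss $3.6.
$22.7: outcomes coincide → loss $0.
Total loss = $174.9 + $137.5 + $76.4 + $3.6 = $392.4.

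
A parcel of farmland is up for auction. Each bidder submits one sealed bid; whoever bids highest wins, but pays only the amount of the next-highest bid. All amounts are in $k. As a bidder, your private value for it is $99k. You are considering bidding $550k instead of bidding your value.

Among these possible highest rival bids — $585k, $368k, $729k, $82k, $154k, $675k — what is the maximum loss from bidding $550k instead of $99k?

$585k: same outcome either way → loss $0k.
$368k: truthful gives $0k, deviation gives −$269k → loss $269k.
$729k: same outcome either way → loss $0k.
$82k: same outcome either way → loss $0k.
$154k: truthful gives $0k, deviation gives −$55k → loss $55k.
$675k: same outcome either way → loss $0k.
Maximum loss: $269k.

$269k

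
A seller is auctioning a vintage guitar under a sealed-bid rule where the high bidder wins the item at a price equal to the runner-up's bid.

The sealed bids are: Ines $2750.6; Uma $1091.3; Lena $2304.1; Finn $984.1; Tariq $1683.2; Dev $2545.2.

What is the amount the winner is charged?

Highest bid: Ines at $2750.6, so Ines wins.
Second-highest bid: Dev at $2545.2 — that is the price the winner pays.

$2545.2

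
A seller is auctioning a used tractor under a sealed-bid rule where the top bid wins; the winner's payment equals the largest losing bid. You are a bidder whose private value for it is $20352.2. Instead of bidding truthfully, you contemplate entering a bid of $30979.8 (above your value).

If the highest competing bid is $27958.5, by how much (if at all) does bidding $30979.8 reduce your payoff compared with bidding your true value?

$7606.3

Bidding your value $20352.2: you lose (since $20352.2 < $27958.5). Payoff $0.
Bidding $30979.8: you win and pay $27958.5. Payoff $20352.2 − $27958.5 = −$7606.3.
The competing bid $27958.5 lies between your value and your inflated bid, so overbidding wins an item priced above your value.
Loss from deviating = $0 − (−$7606.3) = $7606.3.
Truthful bidding weakly dominates here: raising your bid can only win items priced above your value, and lowering it can only forfeit items priced below.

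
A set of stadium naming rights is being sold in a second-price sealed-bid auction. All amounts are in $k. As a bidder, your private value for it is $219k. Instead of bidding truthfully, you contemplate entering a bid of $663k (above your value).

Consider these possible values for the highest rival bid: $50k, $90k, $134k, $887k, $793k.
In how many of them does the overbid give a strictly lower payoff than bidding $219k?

The deviation hurts exactly when the highest competing bid lies strictly between $219k and $663k — overbidding then wins at a price above your value.
$50k: below both → same outcome either way.
$90k: below both → same outcome either way.
$134k: below both → same outcome either way.
$887k: above both → same outcome either way.
$793k: above both → same outcome either way.
Count: 0.

0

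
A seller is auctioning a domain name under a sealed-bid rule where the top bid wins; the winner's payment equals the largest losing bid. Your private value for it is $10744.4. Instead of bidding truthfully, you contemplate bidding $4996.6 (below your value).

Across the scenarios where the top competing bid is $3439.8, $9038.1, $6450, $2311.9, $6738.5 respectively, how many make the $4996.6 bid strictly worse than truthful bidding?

3

The deviation hurts exactly when the highest competing bid lies strictly between $4996.6 and $10744.4 — underbidding then forfeits a profitable win.
$3439.8: below both → same outcome either way.
$9038.1: inside the interval → strictly worse (loss $1706.3).
$6450: inside the interval → strictly worse (loss $4294.4).
$2311.9: below both → same outcome either way.
$6738.5: inside the interval → strictly worse (loss $4005.9).
Count: 3.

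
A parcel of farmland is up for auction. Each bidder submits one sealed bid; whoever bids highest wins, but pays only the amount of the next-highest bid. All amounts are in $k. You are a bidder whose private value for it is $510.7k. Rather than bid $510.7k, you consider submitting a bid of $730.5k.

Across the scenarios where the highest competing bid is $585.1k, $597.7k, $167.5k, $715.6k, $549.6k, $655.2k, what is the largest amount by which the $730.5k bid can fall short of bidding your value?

$585.1k: truthful gives $0k, deviation gives −$74.4k → loss $74.4k.
$597.7k: truthful gives $0k, deviation gives −$87k → loss $87k.
$167.5k: same outcome either way → loss $0k.
$715.6k: truthful gives $0k, deviation gives −$204.9k → loss $204.9k.
$549.6k: truthful gives $0k, deviation gives −$38.9k → loss $38.9k.
$655.2k: truthful gives $0k, deviation gives −$144.5k → loss $144.5k.
Maximum loss: $204.9k.

$204.9k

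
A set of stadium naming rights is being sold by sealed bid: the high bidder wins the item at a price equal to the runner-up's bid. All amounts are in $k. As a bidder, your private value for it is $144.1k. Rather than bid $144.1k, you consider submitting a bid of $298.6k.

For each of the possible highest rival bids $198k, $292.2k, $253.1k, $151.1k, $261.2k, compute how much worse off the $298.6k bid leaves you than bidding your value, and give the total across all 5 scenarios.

The deviation costs you only when the competing bid falls strictly between $144.1k and $298.6k; elsewhere both bids give the same outcome.
$198k: truthful payoff $0k, deviation payoff −$53.9k → loss $53.9k.
$292.2k: truthful payoff $0k, deviation payoff −$148.1k → loss $148.1k.
$253.1k: truthful payoff $0k, deviation payoff −$109k → loss $109k.
$151.1k: truthful payoff $0k, deviation payoff −$7k → loss $7k.
$261.2k: truthful payoff $0k, deviation payoff −$117.1k → loss $117.1k.
Total loss = $53.9k + $148.1k + $109k + $7k + $117.1k = $435.1k.

$435.1k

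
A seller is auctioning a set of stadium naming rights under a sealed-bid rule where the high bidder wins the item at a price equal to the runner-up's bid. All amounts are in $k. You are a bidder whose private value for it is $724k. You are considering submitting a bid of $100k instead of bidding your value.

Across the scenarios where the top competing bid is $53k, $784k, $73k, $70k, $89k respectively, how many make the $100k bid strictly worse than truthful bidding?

0

The deviation hurts exactly when the highest competing bid lies strictly between $100k and $724k — underbidding then forfeits a profitable win.
$53k: below both → same outcome either way.
$784k: above both → same outcome either way.
$73k: below both → same outcome either way.
$70k: below both → same outcome either way.
$89k: below both → same outcome either way.
Count: 0.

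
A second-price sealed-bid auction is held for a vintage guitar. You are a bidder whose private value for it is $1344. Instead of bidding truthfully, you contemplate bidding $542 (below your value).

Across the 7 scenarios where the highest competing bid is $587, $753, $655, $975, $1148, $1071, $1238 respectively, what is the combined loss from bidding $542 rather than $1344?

The deviation costs you only when the competing bid falls strictly between $542 and $1344; elsewhere both bids give the same outcome.
$587: truthful payoff $757, deviation payoff $0 → loss $757.
$753: truthful payoff $591, deviation payoff $0 → loss $591.
$655: truthful payoff $689, deviation payoff $0 → loss $689.
$975: truthful payoff $369, deviation payoff $0 → loss $369.
$1148: truthful payoff $196, deviation payoff $0 → loss $196.
$1071: truthful payoff $273, deviation payoff $0 → loss $273.
$1238: truthful payoff $106, deviation payoff $0 → loss $106.
Total loss = $757 + $591 + $689 + $369 + $196 + $273 + $106 = $2981.

$2981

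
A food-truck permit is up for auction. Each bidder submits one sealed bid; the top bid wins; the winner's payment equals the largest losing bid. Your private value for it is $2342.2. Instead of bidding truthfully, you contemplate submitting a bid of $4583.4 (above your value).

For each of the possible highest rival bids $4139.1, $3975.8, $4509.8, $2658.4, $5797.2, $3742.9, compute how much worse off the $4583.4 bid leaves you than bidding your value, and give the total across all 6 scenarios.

The deviation costs you only when the competing bid falls strictly between $2342.2 and $4583.4; elsewhere both bids give the same outcome.
$4139.1: truthful payoff $0, deviation payoff −$1796.9 → loss $1796.9.
$3975.8: truthful payoff $0, deviation payoff −$1633.6 → loss $1633.6.
$4509.8: truthful payoff $0, deviation payoff −$2167.6 → loss $2167.6.
$2658.4: truthful payoff $0, deviation payoff −$316.2 → loss $316.2.
$5797.2: outcomes coincide → loss $0.
$3742.9: truthful payoff $0, deviation payoff −$1400.7 → loss $1400.7.
Total loss = $1796.9 + $1633.6 + $2167.6 + $316.2 + $1400.7 = $7315.
In a second-price auction your bid sets only whether you win, not what you pay, so bidding your true value is weakly dominant.

$7315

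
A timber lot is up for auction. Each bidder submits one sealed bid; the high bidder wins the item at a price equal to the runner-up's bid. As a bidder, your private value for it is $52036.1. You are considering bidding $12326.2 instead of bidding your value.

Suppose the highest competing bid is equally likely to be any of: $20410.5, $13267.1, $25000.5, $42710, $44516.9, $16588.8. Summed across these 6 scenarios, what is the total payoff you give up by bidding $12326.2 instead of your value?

$149722.8

The deviation costs you only when the competing bid falls strictly between $12326.2 and $52036.1; elsewhere both bids give the same outcome.
$20410.5: truthful payoff $31625.6, deviation payoff $0 → loss $31625.6.
$13267.1: truthful payoff $38769, deviation payoff $0 → loss $38769.
$25000.5: truthful payoff $27035.6, deviation payoff $0 → loss $27035.6.
$42710: truthful payoff $9326.1, deviation payoff $0 → loss $9326.1.
$44516.9: truthful payoff $7519.2, deviation payoff $0 → loss $7519.2.
$16588.8: truthful payoff $35447.3, deviation payoff $0 → loss $35447.3.
Total loss = $31625.6 + $38769 + $27035.6 + $9326.1 + $7519.2 + $35447.3 = $149722.8.
Truthful bidding weakly dominates here: raising your bid can only win items priced above your value, and lowering it can only forfeit items priced below.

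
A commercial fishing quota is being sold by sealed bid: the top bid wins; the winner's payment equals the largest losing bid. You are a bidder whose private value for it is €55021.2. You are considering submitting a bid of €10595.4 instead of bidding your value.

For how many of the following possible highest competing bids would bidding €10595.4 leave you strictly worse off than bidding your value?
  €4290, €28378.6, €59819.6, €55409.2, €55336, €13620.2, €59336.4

2

The deviation hurts exactly when the highest competing bid lies strictly between €10595.4 and €55021.2 — underbidding then forfeits a profitable win.
€4290: below both → same outcome either way.
€28378.6: inside the interval → strictly worse (loss €26642.6).
€59819.6: above both → same outcome either way.
€55409.2: above both → same outcome either way.
€55336: above both → same outcome either way.
€13620.2: inside the interval → strictly worse (loss €41401).
€59336.4: above both → same outcome either way.
Count: 2.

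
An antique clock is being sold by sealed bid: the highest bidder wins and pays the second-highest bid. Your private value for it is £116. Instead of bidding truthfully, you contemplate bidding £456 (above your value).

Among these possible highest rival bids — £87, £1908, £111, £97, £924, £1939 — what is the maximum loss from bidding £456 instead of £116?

£87: same outcome either way → loss £0.
£1908: same outcome either way → loss £0.
£111: same outcome either way → loss £0.
£97: same outcome either way → loss £0.
£924: same outcome either way → loss £0.
£1939: same outcome either way → loss £0.
Maximum loss: £0.

£0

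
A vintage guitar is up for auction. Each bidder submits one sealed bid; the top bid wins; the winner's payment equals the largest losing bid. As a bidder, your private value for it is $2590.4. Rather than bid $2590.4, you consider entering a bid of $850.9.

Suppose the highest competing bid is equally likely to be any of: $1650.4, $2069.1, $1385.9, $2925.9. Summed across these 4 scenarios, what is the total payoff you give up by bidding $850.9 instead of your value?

$2665.8

The deviation costs you only when the competing bid falls strictly between $850.9 and $2590.4; elsewhere both bids give the same outcome.
$1650.4: truthful payoff $940, deviation payoff $0 → loss $940.
$2069.1: truthful payoff $521.3, deviation payoff $0 → loss $521.3.
$1385.9: truthful payoff $1204.5, deviation payoff $0 → loss $1204.5.
$2925.9: outcomes coincide → loss $0.
Total loss = $940 + $521.3 + $1204.5 = $2665.8.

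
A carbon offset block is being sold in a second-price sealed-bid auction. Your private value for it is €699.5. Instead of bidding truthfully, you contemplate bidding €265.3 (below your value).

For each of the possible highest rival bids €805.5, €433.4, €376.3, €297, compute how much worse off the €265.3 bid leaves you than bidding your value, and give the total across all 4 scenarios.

€991.8

The deviation costs you only when the competing bid falls strictly between €265.3 and €699.5; elsewhere both bids give the same outcome.
€805.5: outcomes coincide → loss €0.
€433.4: truthful payoff €266.1, deviation payoff €0 → loss €266.1.
€376.3: truthful payoff €323.2, deviation payoff €0 → loss €323.2.
€297: truthful payoff €402.5, deviation payoff €0 → loss €402.5.
Total loss = €266.1 + €323.2 + €402.5 = €991.8.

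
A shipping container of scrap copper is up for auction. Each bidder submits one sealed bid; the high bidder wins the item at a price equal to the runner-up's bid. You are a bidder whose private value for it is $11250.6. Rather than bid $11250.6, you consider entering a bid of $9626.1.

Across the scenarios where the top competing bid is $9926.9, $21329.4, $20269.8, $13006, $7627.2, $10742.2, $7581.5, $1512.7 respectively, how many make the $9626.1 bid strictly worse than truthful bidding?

2

The deviation hurts exactly when the highest competing bid lies strictly between $9626.1 and $11250.6 — underbidding then forfeits a profitable win.
$9926.9: inside the interval → strictly worse (loss $1323.7).
$21329.4: above both → same outcome either way.
$20269.8: above both → same outcome either way.
$13006: above both → same outcome either way.
$7627.2: below both → same outcome either way.
$10742.2: inside the interval → strictly worse (loss $508.4).
$7581.5: below both → same outcome either way.
$1512.7: below both → same outcome either way.
Count: 2.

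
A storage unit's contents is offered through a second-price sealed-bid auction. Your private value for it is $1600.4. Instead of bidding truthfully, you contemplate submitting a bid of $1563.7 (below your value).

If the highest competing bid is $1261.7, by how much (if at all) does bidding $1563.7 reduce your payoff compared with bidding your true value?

Bidding your value $1600.4: you win (since $1600.4 > $1261.7) and pay $1261.7. Payoff $338.7.
Bidding $1563.7: you win and pay $1261.7. Payoff $1600.4 − $1261.7 = $338.7.
Difference = $338.7 − $338.7 = $0; both bids lead to the same outcome because the competing bid is below both your value and your alternative bid.

$0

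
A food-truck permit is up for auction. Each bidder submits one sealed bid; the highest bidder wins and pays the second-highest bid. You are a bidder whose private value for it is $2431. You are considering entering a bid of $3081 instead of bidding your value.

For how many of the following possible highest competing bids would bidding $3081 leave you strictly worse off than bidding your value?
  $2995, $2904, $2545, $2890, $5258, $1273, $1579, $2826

The deviation hurts exactly when the highest competing bid lies strictly between $2431 and $3081 — overbidding then wins at a price above your value.
$2995: inside the interval → strictly worse (loss $564).
$2904: inside the interval → strictly worse (loss $473).
$2545: inside the interval → strictly worse (loss $114).
$2890: inside the interval → strictly worse (loss $459).
$5258: above both → same outcome either way.
$1273: below both → same outcome either way.
$1579: below both → same outcome either way.
$2826: inside the interval → strictly worse (loss $395).
Count: 5.

5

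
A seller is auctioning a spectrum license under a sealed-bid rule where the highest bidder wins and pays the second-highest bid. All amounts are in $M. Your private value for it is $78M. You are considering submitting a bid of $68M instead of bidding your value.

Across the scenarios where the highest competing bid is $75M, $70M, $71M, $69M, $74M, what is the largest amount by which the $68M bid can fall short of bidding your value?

$9M

$75M: truthful gives $3M, deviation gives $0M → loss $3M.
$70M: truthful gives $8M, deviation gives $0M → loss $8M.
$71M: truthful gives $7M, deviation gives $0M → loss $7M.
$69M: truthful gives $9M, deviation gives $0M → loss $9M.
$74M: truthful gives $4M, deviation gives $0M → loss $4M.
Maximum loss: $9M.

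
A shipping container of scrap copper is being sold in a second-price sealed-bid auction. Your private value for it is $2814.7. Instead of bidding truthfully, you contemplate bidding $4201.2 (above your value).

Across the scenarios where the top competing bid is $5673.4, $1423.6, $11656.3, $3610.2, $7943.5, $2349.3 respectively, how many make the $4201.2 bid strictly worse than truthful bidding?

The deviation hurts exactly when the highest competing bid lies strictly between $2814.7 and $4201.2 — overbidding then wins at a price above your value.
$5673.4: above both → same outcome either way.
$1423.6: below both → same outcome either way.
$11656.3: above both → same outcome either way.
$3610.2: inside the interval → strictly worse (loss $795.5).
$7943.5: above both → same outcome either way.
$2349.3: below both → same outcome either way.
Count: 1.

1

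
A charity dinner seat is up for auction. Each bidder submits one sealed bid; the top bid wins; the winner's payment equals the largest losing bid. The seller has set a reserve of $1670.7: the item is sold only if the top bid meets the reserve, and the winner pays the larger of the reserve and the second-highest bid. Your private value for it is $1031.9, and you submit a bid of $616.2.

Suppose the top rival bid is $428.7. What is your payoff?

Your bid $616.2 is the highest bid but falls below the reserve $1670.7, so the item goes unsold. Payoff $0.

$0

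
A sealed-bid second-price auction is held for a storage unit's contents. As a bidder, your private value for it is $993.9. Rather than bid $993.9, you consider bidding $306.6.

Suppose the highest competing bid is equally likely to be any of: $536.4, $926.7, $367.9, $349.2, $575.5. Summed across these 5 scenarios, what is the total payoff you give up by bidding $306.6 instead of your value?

The deviation costs you only when the competing bid falls strictly between $306.6 and $993.9; elsewhere both bids give the same outcome.
$536.4: truthful payoff $457.5, deviation payoff $0 → loss $457.5.
$926.7: truthful payoff $67.2, deviation payoff $0 → loss $67.2.
$367.9: truthful payoff $626, deviation payoff $0 → loss $626.
$349.2: truthful payoff $644.7, deviation payoff $0 → loss $644.7.
$575.5: truthful payoff $418.4, deviation payoff $0 → loss $418.4.
Total loss = $457.5 + $67.2 + $626 + $644.7 + $418.4 = $2213.8.
Truthful bidding weakly dominates here: raising your bid can only win items priced above your value, and lowering it can only forfeit items priced below.

$2213.8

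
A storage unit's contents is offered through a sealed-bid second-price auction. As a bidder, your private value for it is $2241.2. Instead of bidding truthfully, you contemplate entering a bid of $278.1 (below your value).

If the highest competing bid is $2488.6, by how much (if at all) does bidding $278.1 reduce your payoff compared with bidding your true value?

$0

Bidding your value $2241.2: you lose (since $2241.2 < $2488.6). Payoff $0.
Bidding $278.1: you lose. Payoff $0.
Difference = $0 − $0 = $0; both bids lead to the same outcome because the competing bid is above both your value and your alternative bid.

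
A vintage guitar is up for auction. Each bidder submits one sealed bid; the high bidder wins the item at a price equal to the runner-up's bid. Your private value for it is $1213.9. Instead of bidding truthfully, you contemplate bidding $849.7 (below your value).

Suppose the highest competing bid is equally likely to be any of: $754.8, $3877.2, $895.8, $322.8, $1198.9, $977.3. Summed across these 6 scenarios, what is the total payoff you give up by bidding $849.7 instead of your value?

The deviation costs you only when the competing bid falls strictly between $849.7 and $1213.9; elsewhere both bids give the same outcome.
$754.8: outcomes coincide → loss $0.
$3877.2: outcomes coincide → loss $0.
$895.8: truthful payoff $318.1, deviation payoff $0 → loss $318.1.
$322.8: outcomes coincide → loss $0.
$1198.9: truthful payoff $15, deviation payoff $0 → loss $15.
$977.3: truthful payoff $236.6, deviation payoff $0 → loss $236.6.
Total loss = $318.1 + $15 + $236.6 = $569.7.
Because the price is fixed by the runner-up's bid, deviating from your value can only change a good outcome into a bad one — never the reverse.

$569.7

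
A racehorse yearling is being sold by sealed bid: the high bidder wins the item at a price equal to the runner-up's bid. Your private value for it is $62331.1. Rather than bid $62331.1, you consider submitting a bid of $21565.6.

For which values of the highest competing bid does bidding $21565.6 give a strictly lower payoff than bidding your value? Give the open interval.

If the competing bid is below $21565.6, both bids win at the same price — no difference.
If it is above $62331.1, both bids lose — no difference.
If it lies strictly between $21565.6 and $62331.1, bidding your value wins at a price below your value (positive payoff) while bidding $21565.6 loses (payoff 0).
So the deviation strictly hurts on the open interval ($21565.6, $62331.1).
Truthful bidding weakly dominates here: raising your bid can only win items priced above your value, and lowering it can only forfeit items priced below.

($21565.6, $62331.1)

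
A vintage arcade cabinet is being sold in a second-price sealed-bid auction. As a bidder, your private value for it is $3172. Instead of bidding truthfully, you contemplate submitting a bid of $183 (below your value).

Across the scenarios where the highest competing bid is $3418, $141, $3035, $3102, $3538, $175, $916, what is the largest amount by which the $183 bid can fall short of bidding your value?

$2256

$3418: same outcome either way → loss $0.
$141: same outcome either way → loss $0.
$3035: truthful gives $137, deviation gives $0 → loss $137.
$3102: truthful gives $70, deviation gives $0 → loss $70.
$3538: same outcome either way → loss $0.
$175: same outcome either way → loss $0.
$916: truthful gives $2256, deviation gives $0 → loss $2256.
Maximum loss: $2256.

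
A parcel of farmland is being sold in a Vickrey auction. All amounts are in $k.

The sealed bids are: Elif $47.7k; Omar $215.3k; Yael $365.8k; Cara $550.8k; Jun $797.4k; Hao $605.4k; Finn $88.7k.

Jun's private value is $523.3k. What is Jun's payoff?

−$82.1k

Highest bid: Jun at $797.4k, so Jun wins.
Second-highest bid: Hao at $605.4k — that is the price the winner pays.
Jun's payoff = value − price = $523.3k − $605.4k = −$82.1k.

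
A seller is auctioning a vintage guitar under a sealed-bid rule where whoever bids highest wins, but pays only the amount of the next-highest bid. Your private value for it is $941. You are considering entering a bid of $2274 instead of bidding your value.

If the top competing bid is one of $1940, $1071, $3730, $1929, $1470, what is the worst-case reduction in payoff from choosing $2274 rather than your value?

$999

$1940: truthful gives $0, deviation gives −$999 → loss $999.
$1071: truthful gives $0, deviation gives −$130 → loss $130.
$3730: same outcome either way → loss $0.
$1929: truthful gives $0, deviation gives −$988 → loss $988.
$1470: truthful gives $0, deviation gives −$529 → loss $529.
Maximum loss: $999.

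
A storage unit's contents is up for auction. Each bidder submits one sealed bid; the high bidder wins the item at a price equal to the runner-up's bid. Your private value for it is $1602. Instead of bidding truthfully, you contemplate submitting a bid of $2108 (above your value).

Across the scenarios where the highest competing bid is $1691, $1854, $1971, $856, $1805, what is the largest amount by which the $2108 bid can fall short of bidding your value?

$369

$1691: truthful gives $0, deviation gives −$89 → loss $89.
$1854: truthful gives $0, deviation gives −$252 → loss $252.
$1971: truthful gives $0, deviation gives −$369 → loss $369.
$856: same outcome either way → loss $0.
$1805: truthful gives $0, deviation gives −$203 → loss $203.
Maximum loss: $369.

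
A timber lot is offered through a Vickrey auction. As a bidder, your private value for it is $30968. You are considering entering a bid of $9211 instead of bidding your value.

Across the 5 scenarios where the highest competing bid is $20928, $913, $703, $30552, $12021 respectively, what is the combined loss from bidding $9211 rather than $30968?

The deviation costs you only when the competing bid falls strictly between $9211 and $30968; elsewhere both bids give the same outcome.
$20928: truthful payoff $10040, deviation payoff $0 → loss $10040.
$913: outcomes coincide → loss $0.
$703: outcomes coincide → loss $0.
$30552: truthful payoff $416, deviation payoff $0 → loss $416.
$12021: truthful payoff $18947, deviation payoff $0 → loss $18947.
Total loss = $10040 + $416 + $18947 = $29403.
Truthful bidding weakly dominates here: raising your bid can only win items priced above your value, and lowering it can only forfeit items priced below.

$29403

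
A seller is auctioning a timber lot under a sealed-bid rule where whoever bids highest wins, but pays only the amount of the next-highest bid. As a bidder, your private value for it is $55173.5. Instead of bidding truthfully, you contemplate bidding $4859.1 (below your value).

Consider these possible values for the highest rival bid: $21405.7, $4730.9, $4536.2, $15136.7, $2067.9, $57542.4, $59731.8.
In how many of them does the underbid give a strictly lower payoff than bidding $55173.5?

2

The deviation hurts exactly when the highest competing bid lies strictly between $4859.1 and $55173.5 — underbidding then forfeits a profitable win.
$21405.7: inside the interval → strictly worse (loss $33767.8).
$4730.9: below both → same outcome either way.
$4536.2: below both → same outcome either way.
$15136.7: inside the interval → strictly worse (loss $40036.8).
$2067.9: below both → same outcome either way.
$57542.4: above both → same outcome either way.
$59731.8: above both → same outcome either way.
Count: 2.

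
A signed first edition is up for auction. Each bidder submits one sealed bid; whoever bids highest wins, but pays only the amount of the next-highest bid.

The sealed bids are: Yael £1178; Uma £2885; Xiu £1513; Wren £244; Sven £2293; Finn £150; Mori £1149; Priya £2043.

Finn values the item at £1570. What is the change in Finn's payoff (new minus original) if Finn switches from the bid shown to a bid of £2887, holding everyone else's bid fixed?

The highest bid among the other bidders is £2885; Finn's bid doesn't change that.
Original bid £150: Finn is not highest (top rival bid is £2885); payoff £0.
Alternative bid £2887: Finn is highest, pays the top rival bid £2885; payoff £1570 − £2885 = −£1315.
Change in payoff = −£1315 − (£0) = −£1315.

−£1315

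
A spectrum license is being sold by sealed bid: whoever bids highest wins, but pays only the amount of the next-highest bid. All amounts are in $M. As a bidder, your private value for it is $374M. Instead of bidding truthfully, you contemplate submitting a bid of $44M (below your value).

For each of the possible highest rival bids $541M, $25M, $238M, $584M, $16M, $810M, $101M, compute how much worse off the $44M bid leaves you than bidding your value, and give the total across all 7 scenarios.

The deviation costs you only when the competing bid falls strictly between $44M and $374M; elsewhere both bids give the same outcome.
$541M: outcomes coincide → loss $0M.
$25M: outcomes coincide → loss $0M.
$238M: truthful payoff $136M, deviation payoff $0M → loss $136M.
$584M: outcomes coincide → loss $0M.
$16M: outcomes coincide → loss $0M.
$810M: outcomes coincide → loss $0M.
$101M: truthful payoff $273M, deviation payoff $0M → loss $273M.
Total loss = $136M + $273M = $409M.

$409M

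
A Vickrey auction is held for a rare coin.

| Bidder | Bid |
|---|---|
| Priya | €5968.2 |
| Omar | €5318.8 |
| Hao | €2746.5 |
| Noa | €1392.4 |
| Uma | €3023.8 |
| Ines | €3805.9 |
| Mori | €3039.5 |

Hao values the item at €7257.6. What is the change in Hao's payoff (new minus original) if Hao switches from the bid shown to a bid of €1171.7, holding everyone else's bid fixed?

The highest bid among the other bidders is €5968.2; Hao's bid doesn't change that.
Original bid €2746.5: Hao is not highest (top rival bid is €5968.2); payoff €0.
Alternative bid €1171.7: Hao is not highest (top rival bid is €5968.2); payoff €0.
Change in payoff = €0 − (€0) = €0.

€0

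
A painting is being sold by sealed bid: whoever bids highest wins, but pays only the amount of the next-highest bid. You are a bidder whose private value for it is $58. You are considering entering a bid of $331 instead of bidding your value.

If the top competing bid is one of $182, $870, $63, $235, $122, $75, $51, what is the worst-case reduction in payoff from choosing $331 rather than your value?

$182: truthful gives $0, deviation gives −$124 → loss $124.
$870: same outcome either way → loss $0.
$63: truthful gives $0, deviation gives −$5 → loss $5.
$235: truthful gives $0, deviation gives −$177 → loss $177.
$122: truthful gives $0, deviation gives −$64 → loss $64.
$75: truthful gives $0, deviation gives −$17 → loss $17.
$51: same outcome either way → loss $0.
Maximum loss: $177.

$177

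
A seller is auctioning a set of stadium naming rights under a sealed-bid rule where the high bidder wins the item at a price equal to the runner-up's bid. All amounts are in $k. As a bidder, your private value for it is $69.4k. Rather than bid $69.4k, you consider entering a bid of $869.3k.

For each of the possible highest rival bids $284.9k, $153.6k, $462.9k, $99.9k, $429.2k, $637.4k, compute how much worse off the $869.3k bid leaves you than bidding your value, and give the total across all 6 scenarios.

$1651.5k

The deviation costs you only when the competing bid falls strictly between $69.4k and $869.3k; elsewhere both bids give the same outcome.
$284.9k: truthful payoff $0k, deviation payoff −$215.5k → loss $215.5k.
$153.6k: truthful payoff $0k, deviation payoff −$84.2k → loss $84.2k.
$462.9k: truthful payoff $0k, deviation payoff −$393.5k → loss $393.5k.
$99.9k: truthful payoff $0k, deviation payoff −$30.5k → loss $30.5k.
$429.2k: truthful payoff $0k, deviation payoff −$359.8k → loss $359.8k.
$637.4k: truthful payoff $0k, deviation payoff −$568k → loss $568k.
Total loss = $215.5k + $84.2k + $393.5k + $30.5k + $359.8k + $568k = $1651.5k.
Truthful bidding weakly dominates here: raising your bid can only win items priced above your value, and lowering it can only forfeit items priced below.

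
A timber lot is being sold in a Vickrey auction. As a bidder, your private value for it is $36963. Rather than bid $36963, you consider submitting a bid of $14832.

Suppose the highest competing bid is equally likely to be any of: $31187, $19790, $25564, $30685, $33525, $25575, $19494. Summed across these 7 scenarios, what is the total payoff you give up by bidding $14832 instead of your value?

The deviation costs you only when the competing bid falls strictly between $14832 and $36963; elsewhere both bids give the same outcome.
$31187: truthful payoff $5776, deviation payoff $0 → loss $5776.
$19790: truthful payoff $17173, deviation payoff $0 → loss $17173.
$25564: truthful payoff $11399, deviation payoff $0 → loss $11399.
$30685: truthful payoff $6278, deviation payoff $0 → loss $6278.
$33525: truthful payoff $3438, deviation payoff $0 → loss $3438.
$25575: truthful payoff $11388, deviation payoff $0 → loss $11388.
$19494: truthful payoff $17469, deviation payoff $0 → loss $17469.
Total loss = $5776 + $17173 + $11399 + $6278 + $3438 + $11388 + $17469 = $72921.

$72921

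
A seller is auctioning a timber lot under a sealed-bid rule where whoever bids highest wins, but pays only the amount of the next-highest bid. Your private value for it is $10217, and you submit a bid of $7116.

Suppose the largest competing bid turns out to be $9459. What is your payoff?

$0

Your bid $7116 is below the highest competing bid $9459, so you lose.
A losing bidder pays nothing and receives nothing: payoff = $0.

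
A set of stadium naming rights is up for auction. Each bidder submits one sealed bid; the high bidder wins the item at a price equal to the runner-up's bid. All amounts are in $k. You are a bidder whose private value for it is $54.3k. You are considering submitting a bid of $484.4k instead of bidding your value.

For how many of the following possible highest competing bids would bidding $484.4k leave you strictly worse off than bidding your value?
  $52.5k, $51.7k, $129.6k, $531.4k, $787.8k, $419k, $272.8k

The deviation hurts exactly when the highest competing bid lies strictly between $54.3k and $484.4k — overbidding then wins at a price above your value.
$52.5k: below both → same outcome either way.
$51.7k: below both → same outcome either way.
$129.6k: inside the interval → strictly worse (loss $75.3k).
$531.4k: above both → same outcome either way.
$787.8k: above both → same outcome either way.
$419k: inside the interval → strictly worse (loss $364.7k).
$272.8k: inside the interval → strictly worse (loss $218.5k).
Count: 3.

3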